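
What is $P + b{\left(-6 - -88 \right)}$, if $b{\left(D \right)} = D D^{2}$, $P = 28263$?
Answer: $579631$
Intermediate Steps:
$b{\left(D \right)} = D^{3}$
$P + b{\left(-6 - -88 \right)} = 28263 + \left(-6 - -88\right)^{3} = 28263 + \left(-6 + 88\right)^{3} = 28263 + 82^{3} = 28263 + 551368 = 579631$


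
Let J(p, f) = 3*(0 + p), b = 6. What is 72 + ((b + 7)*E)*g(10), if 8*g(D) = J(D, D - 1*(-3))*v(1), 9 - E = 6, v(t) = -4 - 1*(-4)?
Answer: 72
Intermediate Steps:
v(t) = 0 (v(t) = -4 + 4 = 0)
E = 3 (E = 9 - 1*6 = 9 - 6 = 3)
J(p, f) = 3*p
g(D) = 0 (g(D) = ((3*D)*0)/8 = (⅛)*0 = 0)
72 + ((b + 7)*E)*g(10) = 72 + ((6 + 7)*3)*0 = 72 + (13*3)*0 = 72 + 39*0 = 72 + 0 = 72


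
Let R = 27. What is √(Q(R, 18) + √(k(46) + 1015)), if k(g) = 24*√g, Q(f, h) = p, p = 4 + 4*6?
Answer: √(28 + √(1015 + 24*√46)) ≈ 7.8942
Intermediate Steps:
p = 28 (p = 4 + 24 = 28)
Q(f, h) = 28
√(Q(R, 18) + √(k(46) + 1015)) = √(28 + √(24*√46 + 1015)) = √(28 + √(1015 + 24*√46))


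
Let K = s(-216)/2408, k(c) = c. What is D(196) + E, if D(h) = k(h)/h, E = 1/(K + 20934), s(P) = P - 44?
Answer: 12602805/12602203 ≈ 1.0000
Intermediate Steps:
s(P) = -44 + P
K = -65/602 (K = (-44 - 216)/2408 = -260*1/2408 = -65/602 ≈ -0.10797)
E = 602/12602203 (E = 1/(-65/602 + 20934) = 1/(12602203/602) = 602/12602203 ≈ 4.7769e-5)
D(h) = 1 (D(h) = h/h = 1)
D(196) + E = 1 + 602/12602203 = 12602805/12602203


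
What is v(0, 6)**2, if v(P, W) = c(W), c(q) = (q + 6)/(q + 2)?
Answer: 9/4 ≈ 2.2500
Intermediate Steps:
c(q) = (6 + q)/(2 + q)
v(P, W) = (6 + W)/(2 + W)
v(0, 6)**2 = ((6 + 6)/(2 + 6))**2 = (12/8)**2 = ((1/8)*12)**2 = (3/2)**2 = 9/4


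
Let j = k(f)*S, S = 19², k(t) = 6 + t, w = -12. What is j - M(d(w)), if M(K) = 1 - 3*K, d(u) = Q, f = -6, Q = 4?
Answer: 11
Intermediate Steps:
d(u) = 4
S = 361
j = 0 (j = (6 - 6)*361 = 0*361 = 0)
j - M(d(w)) = 0 - (1 - 3*4) = 0 - (1 - 12) = 0 - 1*(-11) = 0 + 11 = 11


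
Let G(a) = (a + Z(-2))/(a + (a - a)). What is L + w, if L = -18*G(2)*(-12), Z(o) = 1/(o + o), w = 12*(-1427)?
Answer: -16935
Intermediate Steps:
w = -17124
Z(o) = 1/(2*o)
G(a) = (-¼ + a)/a (G(a) = (a + (½)/(-2))/(a + (a - a)) = (a + (½)*(-½))/(a + 0) = (a - ¼)/a = (-¼ + a)/a)
L = 189 (L = -18*(-¼ + 2)/2*(-12) = -9*7/4*(-12) = -18*7/8*(-12) = -63/4*(-12) = 189)
L + w = 189 - 17124 = -16935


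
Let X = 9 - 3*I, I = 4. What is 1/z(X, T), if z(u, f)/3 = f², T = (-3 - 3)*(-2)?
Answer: 1/432 ≈ 0.0023148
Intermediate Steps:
X = -3 (X = 9 - 3*4 = 9 - 12 = -3)
T = 12 (T = -6*(-2) = 12)
z(u, f) = 3*f²
1/z(X, T) = 1/(3*12²) = 1/(3*144) = 1/432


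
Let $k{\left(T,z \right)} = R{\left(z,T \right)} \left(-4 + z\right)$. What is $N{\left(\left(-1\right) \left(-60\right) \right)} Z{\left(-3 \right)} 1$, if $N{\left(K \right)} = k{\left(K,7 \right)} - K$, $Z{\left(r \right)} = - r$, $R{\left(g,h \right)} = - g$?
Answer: $-243$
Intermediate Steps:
$k{\left(T,z \right)} = - z \left(-4 + z\right)$
$N{\left(K \right)} = -21 - K$ ($N{\left(K \right)} = 7 \left(4 - 7\right) - K = 7 \left(-3\right) - K = -21 - K$)
$N{\left(\left(-1\right) \left(-60\right) \right)} Z{\left(-3 \right)} 1 = \left(-21 - \left(-1\right) \left(-60\right)\right) \left(-1\right) \left(-3\right) 1 = \left(-21 - 60\right) 3 \cdot 1 = \left(-21 - 60\right) 3 = \left(-81\right) 3 = -243$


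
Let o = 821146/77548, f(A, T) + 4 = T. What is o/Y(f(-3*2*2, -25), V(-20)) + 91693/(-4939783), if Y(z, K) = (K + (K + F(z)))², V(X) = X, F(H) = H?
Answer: -647767940741/39647775230694 ≈ -0.016338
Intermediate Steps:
f(A, T) = -4 + T
Y(z, K) = (z + 2*K)² (Y(z, K) = (K + (K + z))² = (z + 2*K)²)
o = 410573/38774 (o = 821146*(1/77548) = 410573/38774 ≈ 10.589)
o/Y(f(-3*2*2, -25), V(-20)) + 91693/(-4939783) = 410573/(38774*(((-4 - 25) + 2*(-20))²)) + 91693/(-4939783) = 410573/(38774*((-29 - 40)²)) + 91693*(-1/4939783) = 410573/(38774*((-69)²)) - 91693/4939783 = (410573/38774)/4761 - 91693/4939783 = (410573/38774)*(1/4761) - 91693/4939783 = 17851/8026218 - 91693/4939783 = -647767940741/39647775230694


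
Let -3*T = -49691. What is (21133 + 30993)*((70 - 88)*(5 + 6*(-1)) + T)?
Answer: 2593007870/3 ≈ 8.6434e+8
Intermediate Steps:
T = 49691/3 (T = -⅓*(-49691) = 49691/3 ≈ 16564.)
(21133 + 30993)*((70 - 88)*(5 + 6*(-1)) + T) = (21133 + 30993)*((70 - 88)*(5 + 6*(-1)) + 49691/3) = 52126*(-18*(5 - 6) + 49691/3) = 52126*(-18*(-1) + 49691/3) = 52126*(18 + 49691/3) = 52126*(49745/3) = 2593007870/3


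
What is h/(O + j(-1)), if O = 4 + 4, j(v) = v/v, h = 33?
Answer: 11/3 ≈ 3.6667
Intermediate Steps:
j(v) = 1
O = 8
h/(O + j(-1)) = 33/(8 + 1) = 33/9 = 33*(⅑) = 11/3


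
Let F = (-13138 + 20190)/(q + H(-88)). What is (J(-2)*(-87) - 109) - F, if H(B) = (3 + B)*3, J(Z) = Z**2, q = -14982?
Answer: -6956257/15237 ≈ -456.54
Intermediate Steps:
H(B) = 9 + 3*B
F = -7052/15237 (F = (-13138 + 20190)/(-14982 + (9 + 3*(-88))) = 7052/(-14982 + (9 - 264)) = 7052/(-14982 - 255) = 7052/(-15237) = 7052*(-1/15237) = -7052/15237 ≈ -0.46282)
(J(-2)*(-87) - 109) - F = ((-2)**2*(-87) - 109) - 1*(-7052/15237) = (4*(-87) - 109) + 7052/15237 = (-348 - 109) + 7052/15237 = -457 + 7052/15237 = -6956257/15237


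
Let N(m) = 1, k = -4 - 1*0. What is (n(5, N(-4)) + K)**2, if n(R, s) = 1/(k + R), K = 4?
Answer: 25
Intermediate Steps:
k = -4 (k = -4 + 0 = -4)
n(R, s) = 1/(-4 + R)
(n(5, N(-4)) + K)**2 = (1/(-4 + 5) + 4)**2 = (1/1 + 4)**2 = (1 + 4)**2 = 5**2 = 25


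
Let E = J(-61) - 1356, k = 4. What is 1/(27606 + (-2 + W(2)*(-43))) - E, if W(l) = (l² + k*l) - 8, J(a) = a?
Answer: 38871145/27432 ≈ 1417.0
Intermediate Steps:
W(l) = -8 + l² + 4*l (W(l) = (l² + 4*l) - 8 = -8 + l² + 4*l)
E = -1417 (E = -61 - 1356 = -1417)
1/(27606 + (-2 + W(2)*(-43))) - E = 1/(27606 + (-2 + (-8 + 2² + 4*2)*(-43))) - 1*(-1417) = 1/(27606 + (-2 + (-8 + 4 + 8)*(-43))) + 1417 = 1/(27606 + (-2 + 4*(-43))) + 1417 = 1/(27606 + (-2 - 172)) + 1417 = 1/(27606 - 174) + 1417 = 1/27432 + 1417 = 38871145/27432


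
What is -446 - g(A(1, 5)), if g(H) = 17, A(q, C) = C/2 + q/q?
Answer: -463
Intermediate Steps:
A(q, C) = 1 + C/2 (A(q, C) = C*(½) + 1 = C/2 + 1 = 1 + C/2)
-446 - g(A(1, 5)) = -446 - 1*17 = -446 - 17 = -463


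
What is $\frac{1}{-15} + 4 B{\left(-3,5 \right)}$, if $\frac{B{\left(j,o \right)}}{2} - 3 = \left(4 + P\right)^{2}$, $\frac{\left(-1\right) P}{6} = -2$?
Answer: $\frac{31079}{15} \approx 2071.9$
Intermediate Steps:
$P = 12$ ($P = \left(-6\right) \left(-2\right) = 12$)
$B{\left(j,o \right)} = 518$ ($B{\left(j,o \right)} = 6 + 2 \left(4 + 12\right)^{2} = 6 + 2 \cdot 16^{2} = 6 + 2 \cdot 256 = 6 + 512 = 518$)
$\frac{1}{-15} + 4 B{\left(-3,5 \right)} = \frac{1}{-15} + 4 \cdot 518 = - \frac{1}{15} + 2072 = \frac{31079}{15}$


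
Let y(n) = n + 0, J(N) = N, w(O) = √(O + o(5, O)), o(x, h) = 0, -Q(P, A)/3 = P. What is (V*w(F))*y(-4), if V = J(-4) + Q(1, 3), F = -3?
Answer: 28*I*√3 ≈ 48.497*I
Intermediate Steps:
Q(P, A) = -3*P
w(O) = √O (w(O) = √(O + 0) = √O)
y(n) = n
V = -7 (V = -4 - 3*1 = -4 - 3 = -7)
(V*w(F))*y(-4) = -7*I*√3*(-4) = 28*I*√3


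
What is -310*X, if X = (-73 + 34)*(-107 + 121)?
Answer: 169260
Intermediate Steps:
X = -546 (X = -39*14 = -546)
-310*X = -310*(-546) = 169260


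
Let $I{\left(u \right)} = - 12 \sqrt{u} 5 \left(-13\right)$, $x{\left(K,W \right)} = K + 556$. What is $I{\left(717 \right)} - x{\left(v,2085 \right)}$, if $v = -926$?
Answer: $370 + 780 \sqrt{717} \approx 21256.0$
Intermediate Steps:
$x{\left(K,W \right)} = 556 + K$
$I{\left(u \right)} = 780 \sqrt{u}$ ($I{\left(u \right)} = - 60 \sqrt{u} \left(-13\right) = 780 \sqrt{u}$)
$I{\left(717 \right)} - x{\left(v,2085 \right)} = 780 \sqrt{717} - \left(556 - 926\right) = 780 \sqrt{717} - -370 = 780 \sqrt{717} + 370 = 370 + 780 \sqrt{717}$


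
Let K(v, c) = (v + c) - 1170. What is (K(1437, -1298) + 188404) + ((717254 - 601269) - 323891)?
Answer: -20533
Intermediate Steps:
K(v, c) = -1170 + c + v (K(v, c) = (c + v) - 1170 = -1170 + c + v)
(K(1437, -1298) + 188404) + ((717254 - 601269) - 323891) = ((-1170 - 1298 + 1437) + 188404) + ((717254 - 601269) - 323891) = (-1031 + 188404) + (115985 - 323891) = 187373 - 207906 = -20533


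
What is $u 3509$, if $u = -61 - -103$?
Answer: $147378$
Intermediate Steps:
$u = 42$ ($u = -61 + 103 = 42$)
$u 3509 = 42 \cdot 3509 = 147378$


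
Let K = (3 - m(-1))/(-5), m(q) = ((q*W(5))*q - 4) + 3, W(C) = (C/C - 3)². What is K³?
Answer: 0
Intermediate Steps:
W(C) = 4 (W(C) = (1 - 3)² = (-2)² = 4)
m(q) = -1 + 4*q² (m(q) = ((q*4)*q - 4) + 3 = ((4*q)*q - 4) + 3 = (4*q² - 4) + 3 = (-4 + 4*q²) + 3 = -1 + 4*q²)
K = 0 (K = (3 - (-1 + 4*(-1)²))/(-5) = (3 - (-1 + 4*1))*(-⅕) = (3 - (-1 + 4))*(-⅕) = (3 - 1*3)*(-⅕) = (3 - 3)*(-⅕) = 0*(-⅕) = 0)
K³ = 0³ = 0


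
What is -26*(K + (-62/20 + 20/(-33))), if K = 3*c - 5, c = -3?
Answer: 75959/165 ≈ 460.36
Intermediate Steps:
K = -14 (K = 3*(-3) - 5 = -9 - 5 = -14)
-26*(K + (-62/20 + 20/(-33))) = -26*(-14 + (-62/20 + 20/(-33))) = -26*(-14 + (-62*1/20 + 20*(-1/33))) = -26*(-14 + (-31/10 - 20/33)) = -26*(-14 - 1223/330) = -26*(-5843/330) = 75959/165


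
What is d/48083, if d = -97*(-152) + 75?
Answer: 2117/6869 ≈ 0.30820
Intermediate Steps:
d = 14819 (d = 14744 + 75 = 14819)
d/48083 = 14819/48083 = 14819*(1/48083) = 2117/6869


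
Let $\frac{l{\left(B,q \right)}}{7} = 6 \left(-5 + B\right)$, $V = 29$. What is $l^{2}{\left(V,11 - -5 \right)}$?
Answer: $1016064$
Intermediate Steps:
$l{\left(B,q \right)} = -210 + 42 B$ ($l{\left(B,q \right)} = 7 \cdot 6 \left(-5 + B\right) = 7 \left(-30 + 6 B\right) = -210 + 42 B$)
$l^{2}{\left(V,11 - -5 \right)} = \left(-210 + 42 \cdot 29\right)^{2} = \left(-210 + 1218\right)^{2} = 1008^{2} = 1016064$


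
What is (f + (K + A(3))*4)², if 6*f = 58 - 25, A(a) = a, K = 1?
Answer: 1849/4 ≈ 462.25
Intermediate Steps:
f = 11/2 (f = (58 - 25)/6 = (⅙)*33 = 11/2 ≈ 5.5000)
(f + (K + A(3))*4)² = (11/2 + (1 + 3)*4)² = (11/2 + 4*4)² = (11/2 + 16)² = (43/2)² = 1849/4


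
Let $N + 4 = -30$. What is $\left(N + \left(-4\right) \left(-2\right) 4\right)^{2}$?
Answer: $4$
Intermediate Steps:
$N = -34$ ($N = -4 - 30 = -34$)
$\left(N + \left(-4\right) \left(-2\right) 4\right)^{2} = \left(-34 + \left(-4\right) \left(-2\right) 4\right)^{2} = \left(-34 + 8 \cdot 4\right)^{2} = \left(-34 + 32\right)^{2} = \left(-2\right)^{2} = 4$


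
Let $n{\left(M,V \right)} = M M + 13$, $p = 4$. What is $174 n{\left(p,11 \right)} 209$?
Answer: $1054614$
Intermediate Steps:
$n{\left(M,V \right)} = 13 + M^{2}$ ($n{\left(M,V \right)} = M^{2} + 13 = 13 + M^{2}$)
$174 n{\left(p,11 \right)} 209 = 174 \left(13 + 4^{2}\right) 209 = 174 \left(13 + 16\right) 209 = 174 \cdot 29 \cdot 209 = 5046 \cdot 209 = 1054614$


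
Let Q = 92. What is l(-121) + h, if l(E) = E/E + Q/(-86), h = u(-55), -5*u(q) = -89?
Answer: 3812/215 ≈ 17.730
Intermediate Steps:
u(q) = 89/5 (u(q) = -1/5*(-89) = 89/5)
h = 89/5 ≈ 17.800
l(E) = -3/43 (l(E) = E/E + 92/(-86) = 1 + 92*(-1/86) = 1 - 46/43 = -3/43)
l(-121) + h = -3/43 + 89/5 = 3812/215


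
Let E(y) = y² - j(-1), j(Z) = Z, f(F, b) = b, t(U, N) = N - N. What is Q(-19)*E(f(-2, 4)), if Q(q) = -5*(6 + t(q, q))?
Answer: -510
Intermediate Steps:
t(U, N) = 0
Q(q) = -30 (Q(q) = -5*(6 + 0) = -5*6 = -30)
E(y) = 1 + y² (E(y) = y² - 1*(-1) = y² + 1 = 1 + y²)
Q(-19)*E(f(-2, 4)) = -30*(1 + 4²) = -30*(1 + 16) = -30*17 = -510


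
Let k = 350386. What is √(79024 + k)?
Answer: √429410 ≈ 655.29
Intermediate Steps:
√(79024 + k) = √(79024 + 350386) = √429410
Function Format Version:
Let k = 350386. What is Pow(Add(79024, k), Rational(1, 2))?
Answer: Pow(429410, Rational(1, 2)) ≈ 655.29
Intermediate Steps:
Pow(Add(79024, k), Rational(1, 2)) = Pow(Add(79024, 350386), Rational(1, 2)) = Pow(429410, Rational(1, 2))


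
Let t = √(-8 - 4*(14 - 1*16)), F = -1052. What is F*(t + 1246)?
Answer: -1310792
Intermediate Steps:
t = 0 (t = √(-8 - 4*(14 - 16)) = √(-8 - 4*(-2)) = √(-8 + 8) = √0 = 0)
F*(t + 1246) = -1052*(0 + 1246) = -1052*1246 = -1310792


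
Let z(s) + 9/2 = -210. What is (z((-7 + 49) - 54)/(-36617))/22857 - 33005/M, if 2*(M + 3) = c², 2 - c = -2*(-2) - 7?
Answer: -1938504712197/557969846 ≈ -3474.2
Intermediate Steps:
c = 5 (c = 2 - (-2*(-2) - 7) = 2 - (4 - 7) = 2 - 1*(-3) = 2 + 3 = 5)
z(s) = -429/2 (z(s) = -9/2 - 210 = -429/2)
M = 19/2 (M = -3 + (½)*5² = -3 + (½)*25 = -3 + 25/2 = 19/2 ≈ 9.5000)
(z((-7 + 49) - 54)/(-36617))/22857 - 33005/M = -429/2/(-36617)/22857 - 33005/19/2 = -429/2*(-1/36617)*(1/22857) - 33005*2/19 = (429/73234)*(1/22857) - 66010/19 = 143/557969846 - 66010/19 = -1938504712197/557969846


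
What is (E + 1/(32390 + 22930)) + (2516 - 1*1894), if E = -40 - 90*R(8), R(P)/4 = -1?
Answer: 52111441/55320 ≈ 942.00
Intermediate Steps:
R(P) = -4 (R(P) = 4*(-1) = -4)
E = 320 (E = -40 - 90*(-4) = -40 + 360 = 320)
(E + 1/(32390 + 22930)) + (2516 - 1*1894) = (320 + 1/(32390 + 22930)) + (2516 - 1*1894) = (320 + 1/55320) + (2516 - 1894) = (320 + 1/55320) + 622 = 17702401/55320 + 622 = 52111441/55320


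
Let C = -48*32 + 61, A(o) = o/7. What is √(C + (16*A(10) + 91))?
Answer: 2*I*√16674/7 ≈ 36.894*I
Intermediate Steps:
A(o) = o/7 (A(o) = o*(⅐) = o/7)
C = -1475 (C = -1536 + 61 = -1475)
√(C + (16*A(10) + 91)) = √(-1475 + (16*((⅐)*10) + 91)) = √(-1475 + (16*(10/7) + 91)) = √(-1475 + (160/7 + 91)) = √(-1475 + 797/7) = √(-9528/7) = 2*I*√16674/7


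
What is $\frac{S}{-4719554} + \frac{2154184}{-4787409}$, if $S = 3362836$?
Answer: $- \frac{13133029522930}{11297217647793} \approx -1.1625$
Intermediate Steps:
$\frac{S}{-4719554} + \frac{2154184}{-4787409} = \frac{3362836}{-4719554} + \frac{2154184}{-4787409} = 3362836 \left(- \frac{1}{4719554}\right) + 2154184 \left(- \frac{1}{4787409}\right) = - \frac{1681418}{2359777} - \frac{2154184}{4787409} = - \frac{13133029522930}{11297217647793}$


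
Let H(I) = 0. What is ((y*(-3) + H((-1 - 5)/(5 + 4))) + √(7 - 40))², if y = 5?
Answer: (15 - I*√33)² ≈ 192.0 - 172.34*I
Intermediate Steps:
((y*(-3) + H((-1 - 5)/(5 + 4))) + √(7 - 40))² = ((5*(-3) + 0) + √(7 - 40))² = ((-15 + 0) + √(-33))² = (-15 + I*√33)²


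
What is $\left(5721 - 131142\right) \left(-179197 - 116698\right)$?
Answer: $37111446795$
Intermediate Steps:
$\left(5721 - 131142\right) \left(-179197 - 116698\right) = \left(-125421\right) \left(-295895\right) = 37111446795$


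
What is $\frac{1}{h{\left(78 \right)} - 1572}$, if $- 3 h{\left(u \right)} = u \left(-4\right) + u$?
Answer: $- \frac{1}{1494} \approx -0.00066934$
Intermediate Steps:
$h{\left(u \right)} = u$ ($h{\left(u \right)} = - \frac{u \left(-4\right) + u}{3} = - \frac{- 4 u + u}{3} = - \frac{\left(-3\right) u}{3} = u$)
$\frac{1}{h{\left(78 \right)} - 1572} = \frac{1}{78 - 1572} = \frac{1}{-1494} = - \frac{1}{1494}$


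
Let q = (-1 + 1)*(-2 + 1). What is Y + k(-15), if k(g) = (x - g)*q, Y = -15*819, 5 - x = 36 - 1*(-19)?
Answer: -12285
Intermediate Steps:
x = -50 (x = 5 - (36 - 1*(-19)) = 5 - (36 + 19) = 5 - 1*55 = 5 - 55 = -50)
q = 0 (q = 0*(-1) = 0)
Y = -12285
k(g) = 0 (k(g) = (-50 - g)*0 = 0)
Y + k(-15) = -12285 + 0 = -12285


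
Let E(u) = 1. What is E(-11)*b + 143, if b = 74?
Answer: 217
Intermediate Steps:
E(-11)*b + 143 = 1*74 + 143 = 74 + 143 = 217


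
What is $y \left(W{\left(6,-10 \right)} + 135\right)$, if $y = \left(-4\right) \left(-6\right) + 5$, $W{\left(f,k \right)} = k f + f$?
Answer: $2349$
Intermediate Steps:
$W{\left(f,k \right)} = f + f k$ ($W{\left(f,k \right)} = f k + f = f + f k$)
$y = 29$ ($y = 24 + 5 = 29$)
$y \left(W{\left(6,-10 \right)} + 135\right) = 29 \left(6 \left(1 - 10\right) + 135\right) = 29 \left(6 \left(-9\right) + 135\right) = 29 \left(-54 + 135\right) = 29 \cdot 81 = 2349$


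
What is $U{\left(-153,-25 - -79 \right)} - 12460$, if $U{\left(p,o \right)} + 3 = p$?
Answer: $-12616$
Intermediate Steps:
$U{\left(p,o \right)} = -3 + p$
$U{\left(-153,-25 - -79 \right)} - 12460 = \left(-3 - 153\right) - 12460 = -156 - 12460 = -12616$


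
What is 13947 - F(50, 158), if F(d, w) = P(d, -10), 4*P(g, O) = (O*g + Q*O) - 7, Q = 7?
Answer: 56365/4 ≈ 14091.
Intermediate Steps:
P(g, O) = -7/4 + 7*O/4 + O*g/4 (P(g, O) = ((O*g + 7*O) - 7)/4 = ((7*O + O*g) - 7)/4 = (-7 + 7*O + O*g)/4 = -7/4 + 7*O/4 + O*g/4)
F(d, w) = -77/4 - 5*d/2 (F(d, w) = -7/4 + (7/4)*(-10) + (¼)*(-10)*d = -7/4 - 35/2 - 5*d/2 = -77/4 - 5*d/2)
13947 - F(50, 158) = 13947 - (-77/4 - 5/2*50) = 13947 - (-77/4 - 125) = 13947 - 1*(-577/4) = 13947 + 577/4 = 56365/4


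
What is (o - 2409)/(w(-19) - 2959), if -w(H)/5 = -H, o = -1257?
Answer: 611/509 ≈ 1.2004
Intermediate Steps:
w(H) = 5*H (w(H) = -(-5)*H = 5*H)
(o - 2409)/(w(-19) - 2959) = (-1257 - 2409)/(5*(-19) - 2959) = -3666/(-95 - 2959) = -3666/(-3054) = -3666*(-1/3054) = 611/509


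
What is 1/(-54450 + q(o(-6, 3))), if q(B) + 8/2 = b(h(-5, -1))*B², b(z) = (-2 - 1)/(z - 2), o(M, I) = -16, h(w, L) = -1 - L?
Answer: -1/54070 ≈ -1.8495e-5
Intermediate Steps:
b(z) = -3/(-2 + z)
q(B) = -4 + 3*B²/2 (q(B) = -4 + (-3/(-2 + (-1 - 1*(-1))))*B² = -4 + (-3/(-2 + (-1 + 1)))*B² = -4 + (-3/(-2 + 0))*B² = -4 + (-3/(-2))*B² = -4 + (-3*(-½))*B² = -4 + 3*B²/2)
1/(-54450 + q(o(-6, 3))) = 1/(-54450 + (-4 + (3/2)*(-16)²)) = 1/(-54450 + (-4 + (3/2)*256)) = 1/(-54450 + (-4 + 384)) = 1/(-54450 + 380) = 1/(-54070) = -1/54070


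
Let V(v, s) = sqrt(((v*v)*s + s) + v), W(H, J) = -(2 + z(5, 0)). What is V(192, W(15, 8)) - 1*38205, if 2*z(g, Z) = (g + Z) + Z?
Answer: -38205 + I*sqrt(662802)/2 ≈ -38205.0 + 407.06*I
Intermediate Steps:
z(g, Z) = Z + g/2 (z(g, Z) = ((g + Z) + Z)/2 = ((Z + g) + Z)/2 = (g + 2*Z)/2 = Z + g/2)
W(H, J) = -9/2 (W(H, J) = -(2 + (0 + (1/2)*5)) = -(2 + (0 + 5/2)) = -(2 + 5/2) = -1*9/2 = -9/2)
V(v, s) = sqrt(s + v + s*v**2) (V(v, s) = sqrt((v**2*s + s) + v) = sqrt((s*v**2 + s) + v) = sqrt((s + s*v**2) + v) = sqrt(s + v + s*v**2))
V(192, W(15, 8)) - 1*38205 = sqrt(-9/2 + 192 - 9/2*192**2) - 1*38205 = sqrt(-9/2 + 192 - 9/2*36864) - 38205 = sqrt(-9/2 + 192 - 165888) - 38205 = sqrt(-331401/2) - 38205 = I*sqrt(662802)/2 - 38205 = -38205 + I*sqrt(662802)/2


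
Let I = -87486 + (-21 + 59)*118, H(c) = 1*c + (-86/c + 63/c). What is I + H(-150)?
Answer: -12472777/150 ≈ -83152.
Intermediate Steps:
H(c) = c - 23/c
I = -83002 (I = -87486 + 38*118 = -87486 + 4484 = -83002)
I + H(-150) = -83002 + (-150 - 23/(-150)) = -83002 + (-150 - 23*(-1/150)) = -83002 + (-150 + 23/150) = -83002 - 22477/150 = -12472777/150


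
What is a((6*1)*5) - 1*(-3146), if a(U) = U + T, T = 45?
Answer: 3221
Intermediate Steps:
a(U) = 45 + U (a(U) = U + 45 = 45 + U)
a((6*1)*5) - 1*(-3146) = (45 + (6*1)*5) - 1*(-3146) = (45 + 6*5) + 3146 = (45 + 30) + 3146 = 75 + 3146 = 3221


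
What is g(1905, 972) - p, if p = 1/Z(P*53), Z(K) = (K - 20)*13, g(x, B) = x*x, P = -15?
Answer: 38449519876/10595 ≈ 3.6290e+6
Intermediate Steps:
g(x, B) = x²
Z(K) = -260 + 13*K (Z(K) = (-20 + K)*13 = -260 + 13*K)
p = -1/10595 (p = 1/(-260 + 13*(-15*53)) = 1/(-260 + 13*(-795)) = 1/(-260 - 10335) = 1/(-10595) = -1/10595 ≈ -9.4384e-5)
g(1905, 972) - p = 1905² - 1*(-1/10595) = 3629025 + 1/10595 = 38449519876/10595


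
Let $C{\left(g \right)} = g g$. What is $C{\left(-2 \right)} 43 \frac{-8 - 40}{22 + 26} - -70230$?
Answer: $70058$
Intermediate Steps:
$C{\left(g \right)} = g^{2}$
$C{\left(-2 \right)} 43 \frac{-8 - 40}{22 + 26} - -70230 = \left(-2\right)^{2} \cdot 43 \frac{-8 - 40}{22 + 26} - -70230 = 4 \cdot 43 \frac{-8 - 40}{48} + 70230 = 172 \left(\left(-48\right) \frac{1}{48}\right) + 70230 = 172 \left(-1\right) + 70230 = -172 + 70230 = 70058$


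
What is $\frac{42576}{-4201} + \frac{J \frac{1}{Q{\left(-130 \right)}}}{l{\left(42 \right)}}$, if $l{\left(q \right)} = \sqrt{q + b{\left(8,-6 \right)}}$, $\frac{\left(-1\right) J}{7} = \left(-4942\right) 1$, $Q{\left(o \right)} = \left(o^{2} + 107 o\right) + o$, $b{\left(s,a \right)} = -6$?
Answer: $- \frac{292637383}{36044580} \approx -8.1188$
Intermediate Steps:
$Q{\left(o \right)} = o^{2} + 108 o$
$J = 34594$ ($J = - 7 \left(\left(-4942\right) 1\right) = \left(-7\right) \left(-4942\right) = 34594$)
$l{\left(q \right)} = \sqrt{-6 + q}$ ($l{\left(q \right)} = \sqrt{q - 6} = \sqrt{-6 + q}$)
$\frac{42576}{-4201} + \frac{J \frac{1}{Q{\left(-130 \right)}}}{l{\left(42 \right)}} = \frac{42576}{-4201} + \frac{34594 \frac{1}{\left(-130\right) \left(108 - 130\right)}}{\sqrt{-6 + 42}} = 42576 \left(- \frac{1}{4201}\right) + \frac{34594 \frac{1}{\left(-130\right) \left(-22\right)}}{\sqrt{36}} = - \frac{42576}{4201} + \frac{34594 \cdot \frac{1}{2860}}{6} = - \frac{42576}{4201} + 34594 \cdot \frac{1}{2860} \cdot \frac{1}{6} = - \frac{42576}{4201} + \frac{17297}{1430} \cdot \frac{1}{6} = - \frac{42576}{4201} + \frac{17297}{8580} = - \frac{292637383}{36044580}$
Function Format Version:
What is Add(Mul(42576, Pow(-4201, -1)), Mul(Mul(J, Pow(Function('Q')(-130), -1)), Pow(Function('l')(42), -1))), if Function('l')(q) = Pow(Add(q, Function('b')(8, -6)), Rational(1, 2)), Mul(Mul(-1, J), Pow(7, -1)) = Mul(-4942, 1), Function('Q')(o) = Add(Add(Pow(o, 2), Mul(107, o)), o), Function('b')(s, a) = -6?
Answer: Rational(-292637383, 36044580) ≈ -8.1188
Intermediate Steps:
Function('Q')(o) = Add(Pow(o, 2), Mul(108, o))
J = 34594 (J = Mul(-7, Mul(-4942, 1)) = Mul(-7, -4942) = 34594)
Function('l')(q) = Pow(Add(-6, q), Rational(1, 2)) (Function('l')(q) = Pow(Add(q, -6), Rational(1, 2)) = Pow(Add(-6, q), Rational(1, 2)))
Add(Mul(42576, Pow(-4201, -1)), Mul(Mul(J, Pow(Function('Q')(-130), -1)), Pow(Function('l')(42), -1))) = Add(Mul(42576, Pow(-4201, -1)), Mul(Mul(34594, Pow(Mul(-130, Add(108, -130)), -1)), Pow(Pow(Add(-6, 42), Rational(1, 2)), -1))) = Add(Mul(42576, Rational(-1, 4201)), Mul(Mul(34594, Pow(Mul(-130, -22), -1)), Pow(Pow(36, Rational(1, 2)), -1))) = Add(Rational(-42576, 4201), Mul(Mul(34594, Pow(2860, -1)), Pow(6, -1))) = Add(Rational(-42576, 4201), Mul(Mul(34594, Rational(1, 2860)), Rational(1, 6))) = Add(Rational(-42576, 4201), Mul(Rational(17297, 1430), Rational(1, 6))) = Add(Rational(-42576, 4201), Rational(17297, 8580)) = Rational(-292637383, 36044580)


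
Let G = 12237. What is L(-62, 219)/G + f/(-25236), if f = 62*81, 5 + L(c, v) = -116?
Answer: -3583765/17156274 ≈ -0.20889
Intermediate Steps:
L(c, v) = -121 (L(c, v) = -5 - 116 = -121)
f = 5022
L(-62, 219)/G + f/(-25236) = -121/12237 + 5022/(-25236) = -121*1/12237 + 5022*(-1/25236) = -121/12237 - 279/1402 = -3583765/17156274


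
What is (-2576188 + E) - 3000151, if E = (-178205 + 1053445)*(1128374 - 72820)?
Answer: 923857506621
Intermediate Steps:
E = 923863082960 (E = 875240*1055554 = 923863082960)
(-2576188 + E) - 3000151 = (-2576188 + 923863082960) - 3000151 = 923860506772 - 3000151 = 923857506621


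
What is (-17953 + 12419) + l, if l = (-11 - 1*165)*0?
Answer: -5534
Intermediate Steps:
l = 0 (l = (-11 - 165)*0 = -176*0 = 0)
(-17953 + 12419) + l = (-17953 + 12419) + 0 = -5534 + 0 = -5534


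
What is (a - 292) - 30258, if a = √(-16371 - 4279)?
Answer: -30550 + 5*I*√826 ≈ -30550.0 + 143.7*I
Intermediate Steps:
a = 5*I*√826 (a = √(-20650) = 5*I*√826 ≈ 143.7*I)
(a - 292) - 30258 = (5*I*√826 - 292) - 30258 = (-292 + 5*I*√826) - 30258 = -30550 + 5*I*√826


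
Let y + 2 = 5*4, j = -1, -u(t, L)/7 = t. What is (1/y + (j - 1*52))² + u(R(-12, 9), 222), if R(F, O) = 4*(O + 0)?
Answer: 826561/324 ≈ 2551.1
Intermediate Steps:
R(F, O) = 4*O
u(t, L) = -7*t
y = 18 (y = -2 + 5*4 = -2 + 20 = 18)
(1/y + (j - 1*52))² + u(R(-12, 9), 222) = (1/18 + (-1 - 1*52))² - 28*9 = (1/18 + (-1 - 52))² - 7*36 = (1/18 - 53)² - 252 = (-953/18)² - 252 = 908209/324 - 252 = 826561/324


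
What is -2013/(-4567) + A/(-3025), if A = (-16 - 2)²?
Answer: 4609617/13815175 ≈ 0.33366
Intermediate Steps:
A = 324 (A = (-18)² = 324)
-2013/(-4567) + A/(-3025) = -2013/(-4567) + 324/(-3025) = -2013*(-1/4567) + 324*(-1/3025) = 2013/4567 - 324/3025 = 4609617/13815175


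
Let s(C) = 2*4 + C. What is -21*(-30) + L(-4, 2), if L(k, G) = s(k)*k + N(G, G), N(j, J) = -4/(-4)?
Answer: 615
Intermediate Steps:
s(C) = 8 + C
N(j, J) = 1 (N(j, J) = -4*(-¼) = 1)
L(k, G) = 1 + k*(8 + k) (L(k, G) = (8 + k)*k + 1 = k*(8 + k) + 1 = 1 + k*(8 + k))
-21*(-30) + L(-4, 2) = -21*(-30) + (1 - 4*(8 - 4)) = 630 + (1 - 4*4) = 630 + (1 - 16) = 630 - 15 = 615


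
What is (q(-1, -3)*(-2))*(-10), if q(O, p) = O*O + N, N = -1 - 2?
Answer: -40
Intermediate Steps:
N = -3
q(O, p) = -3 + O**2 (q(O, p) = O*O - 3 = O**2 - 3 = -3 + O**2)
(q(-1, -3)*(-2))*(-10) = ((-3 + (-1)**2)*(-2))*(-10) = ((-3 + 1)*(-2))*(-10) = -2*(-2)*(-10) = 4*(-10) = -40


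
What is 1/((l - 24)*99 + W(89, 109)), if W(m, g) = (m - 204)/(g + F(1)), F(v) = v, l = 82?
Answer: 22/126301 ≈ 0.00017419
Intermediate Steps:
W(m, g) = (-204 + m)/(1 + g) (W(m, g) = (m - 204)/(g + 1) = (-204 + m)/(1 + g))
1/((l - 24)*99 + W(89, 109)) = 1/((82 - 24)*99 + (-204 + 89)/(1 + 109)) = 1/(58*99 - 115/110) = 1/(5742 + (1/110)*(-115)) = 1/(5742 - 23/22) = 1/(126301/22) = 22/126301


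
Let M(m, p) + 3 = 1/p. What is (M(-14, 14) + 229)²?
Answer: 10017225/196 ≈ 51108.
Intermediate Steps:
M(m, p) = -3 + 1/p
(M(-14, 14) + 229)² = ((-3 + 1/14) + 229)² = (-41/14 + 229)² = (3165/14)² = 10017225/196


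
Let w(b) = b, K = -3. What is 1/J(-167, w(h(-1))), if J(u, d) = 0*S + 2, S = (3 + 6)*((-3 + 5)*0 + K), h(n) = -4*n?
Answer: ½ ≈ 0.50000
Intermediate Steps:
S = -27 (S = (3 + 6)*((-3 + 5)*0 - 3) = 9*(2*0 - 3) = 9*(0 - 3) = 9*(-3) = -27)
J(u, d) = 2 (J(u, d) = 0*(-27) + 2 = 0 + 2 = 2)
1/J(-167, w(h(-1))) = 1/2 = ½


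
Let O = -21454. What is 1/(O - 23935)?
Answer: -1/45389 ≈ -2.2032e-5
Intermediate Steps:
1/(O - 23935) = 1/(-21454 - 23935) = 1/(-45389) = -1/45389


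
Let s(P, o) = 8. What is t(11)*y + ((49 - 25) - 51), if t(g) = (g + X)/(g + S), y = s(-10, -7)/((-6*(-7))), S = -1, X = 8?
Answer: -2797/105 ≈ -26.638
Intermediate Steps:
y = 4/21 (y = 8/((-6*(-7))) = 8/42 = 8*(1/42) = 4/21 ≈ 0.19048)
t(g) = (8 + g)/(-1 + g) (t(g) = (g + 8)/(g - 1) = (8 + g)/(-1 + g))
t(11)*y + ((49 - 25) - 51) = ((8 + 11)/(-1 + 11))*(4/21) + ((49 - 25) - 51) = (19/10)*(4/21) + (24 - 51) = ((1/10)*19)*(4/21) - 27 = (19/10)*(4/21) - 27 = 38/105 - 27 = -2797/105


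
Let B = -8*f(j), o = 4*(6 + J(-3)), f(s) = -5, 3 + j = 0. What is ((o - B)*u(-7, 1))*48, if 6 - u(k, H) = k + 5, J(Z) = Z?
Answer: -10752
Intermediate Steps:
j = -3 (j = -3 + 0 = -3)
u(k, H) = 1 - k (u(k, H) = 6 - (k + 5) = 6 - (5 + k) = 6 + (-5 - k) = 1 - k)
o = 12 (o = 4*(6 - 3) = 4*3 = 12)
B = 40 (B = -8*(-5) = 40)
((o - B)*u(-7, 1))*48 = ((12 - 1*40)*(1 - 1*(-7)))*48 = ((12 - 40)*(1 + 7))*48 = -28*8*48 = -224*48 = -10752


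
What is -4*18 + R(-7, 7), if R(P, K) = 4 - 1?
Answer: -69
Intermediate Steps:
R(P, K) = 3
-4*18 + R(-7, 7) = -4*18 + 3 = -72 + 3 = -69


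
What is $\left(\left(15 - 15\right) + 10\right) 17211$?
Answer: $172110$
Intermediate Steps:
$\left(\left(15 - 15\right) + 10\right) 17211 = \left(0 + 10\right) 17211 = 10 \cdot 17211 = 172110$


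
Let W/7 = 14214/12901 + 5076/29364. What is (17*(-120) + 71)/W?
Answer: -807257959/3658071 ≈ -220.68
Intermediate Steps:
W = 40238781/4509821 (W = 7*(14214/12901 + 5076/29364) = 7*(14214*(1/12901) + 5076*(1/29364)) = 7*(14214/12901 + 423/2447) = 7*(40238781/31568747) = 40238781/4509821 ≈ 8.9225)
(17*(-120) + 71)/W = (17*(-120) + 71)/(40238781/4509821) = (-2040 + 71)*(4509821/40238781) = -1969*4509821/40238781 = -807257959/3658071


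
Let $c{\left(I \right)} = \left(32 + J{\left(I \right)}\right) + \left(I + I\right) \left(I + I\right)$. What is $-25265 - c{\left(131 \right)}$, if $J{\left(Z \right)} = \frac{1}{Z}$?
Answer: $- \frac{12306272}{131} \approx -93941.0$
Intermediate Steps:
$c{\left(I \right)} = 32 + \frac{1}{I} + 4 I^{2}$ ($c{\left(I \right)} = \left(32 + \frac{1}{I}\right) + \left(I + I\right) \left(I + I\right) = \left(32 + \frac{1}{I}\right) + 2 I 2 I = \left(32 + \frac{1}{I}\right) + 4 I^{2} = 32 + \frac{1}{I} + 4 I^{2}$)
$-25265 - c{\left(131 \right)} = -25265 - \left(32 + \frac{1}{131} + 4 \cdot 131^{2}\right) = -25265 - \left(32 + \frac{1}{131} + 4 \cdot 17161\right) = -25265 - \left(32 + \frac{1}{131} + 68644\right) = -25265 - \frac{8996557}{131} = - \frac{12306272}{131}$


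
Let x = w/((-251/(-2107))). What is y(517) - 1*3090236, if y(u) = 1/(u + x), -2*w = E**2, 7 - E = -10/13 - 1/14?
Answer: -271578706340180/87882837 ≈ -3.0902e+6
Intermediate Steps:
E = 1427/182 (E = 7 - (-10/13 - 1/14) = 7 - 1*(-153/182) = 7 + 153/182 = 1427/182 ≈ 7.8407)
w = -2036329/66248 (w = -(1427/182)**2/2 = -1/2*2036329/33124 = -2036329/66248 ≈ -30.738)
x = -87562147/339352 (x = -2036329/(66248*((-251/(-2107)))) = -2036329/(66248*((-251*(-1/2107)))) = -2036329/(66248*251/2107) = -2036329/66248*2107/251 = -87562147/339352 ≈ -258.03)
y(u) = 1/(-87562147/339352 + u) (y(u) = 1/(u - 87562147/339352) = 1/(-87562147/339352 + u))
y(517) - 1*3090236 = 339352/(-87562147 + 339352*517) - 1*3090236 = 339352/(-87562147 + 175444984) - 3090236 = 339352/87882837 - 3090236 = -271578706340180/87882837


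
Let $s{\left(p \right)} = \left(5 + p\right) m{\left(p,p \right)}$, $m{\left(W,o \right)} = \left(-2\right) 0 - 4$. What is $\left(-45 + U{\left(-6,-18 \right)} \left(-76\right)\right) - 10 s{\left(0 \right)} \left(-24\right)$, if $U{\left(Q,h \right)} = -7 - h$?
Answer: $-5681$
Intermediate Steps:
$m{\left(W,o \right)} = -4$ ($m{\left(W,o \right)} = 0 - 4 = -4$)
$s{\left(p \right)} = -20 - 4 p$ ($s{\left(p \right)} = \left(5 + p\right) \left(-4\right) = -20 - 4 p$)
$\left(-45 + U{\left(-6,-18 \right)} \left(-76\right)\right) - 10 s{\left(0 \right)} \left(-24\right) = \left(-45 + \left(-7 - -18\right) \left(-76\right)\right) - 10 \left(-20 - 0\right) \left(-24\right) = \left(-45 + \left(-7 + 18\right) \left(-76\right)\right) - 10 \left(-20 + 0\right) \left(-24\right) = \left(-45 + 11 \left(-76\right)\right) - 10 \left(-20\right) \left(-24\right) = \left(-45 - 836\right) - \left(-200\right) \left(-24\right) = -881 - 4800 = -5681$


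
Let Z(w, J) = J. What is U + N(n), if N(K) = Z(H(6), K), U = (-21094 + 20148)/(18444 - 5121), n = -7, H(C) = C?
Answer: -94207/13323 ≈ -7.0710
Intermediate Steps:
U = -946/13323 ≈ -0.071005
N(K) = K
U + N(n) = -946/13323 - 7 = -94207/13323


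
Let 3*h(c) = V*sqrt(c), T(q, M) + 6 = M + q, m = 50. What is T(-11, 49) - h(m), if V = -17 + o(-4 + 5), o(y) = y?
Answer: 32 + 80*sqrt(2)/3 ≈ 69.712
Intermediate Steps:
T(q, M) = -6 + M + q (T(q, M) = -6 + (M + q) = -6 + M + q)
V = -16 (V = -17 + (-4 + 5) = -17 + 1 = -16)
h(c) = -16*sqrt(c)/3 (h(c) = (-16*sqrt(c))/3 = -16*sqrt(c)/3)
T(-11, 49) - h(m) = (-6 + 49 - 11) - (-16)*sqrt(50)/3 = 32 - (-16)*5*sqrt(2)/3 = 32 - (-80)*sqrt(2)/3 = 32 + 80*sqrt(2)/3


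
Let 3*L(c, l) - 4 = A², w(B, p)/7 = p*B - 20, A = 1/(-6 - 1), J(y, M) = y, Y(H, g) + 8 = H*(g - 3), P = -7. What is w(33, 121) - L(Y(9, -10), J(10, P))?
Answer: 4088020/147 ≈ 27810.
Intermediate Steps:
Y(H, g) = -8 + H*(-3 + g) (Y(H, g) = -8 + H*(g - 3) = -8 + H*(-3 + g))
A = -⅐ (A = 1/(-7) = -⅐ ≈ -0.14286)
w(B, p) = -140 + 7*B*p (w(B, p) = 7*(p*B - 20) = 7*(B*p - 20) = 7*(-20 + B*p) = -140 + 7*B*p)
L(c, l) = 197/147 (L(c, l) = 4/3 + (-⅐)²/3 = 4/3 + (⅓)*(1/49) = 4/3 + 1/147 = 197/147)
w(33, 121) - L(Y(9, -10), J(10, P)) = (-140 + 7*33*121) - 1*197/147 = (-140 + 27951) - 197/147 = 27811 - 197/147 = 4088020/147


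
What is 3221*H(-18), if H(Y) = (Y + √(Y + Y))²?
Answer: 927648 - 695736*I ≈ 9.2765e+5 - 6.9574e+5*I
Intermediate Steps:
H(Y) = (Y + √2*√Y)² (H(Y) = (Y + √(2*Y))² = (Y + √2*√Y)²)
3221*H(-18) = 3221*(-18 + √2*√(-18))² = 3221*(-18 + √2*(3*I*√2))² = 3221*(-18 + 6*I)²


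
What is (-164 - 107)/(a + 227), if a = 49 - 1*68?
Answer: -271/208 ≈ -1.3029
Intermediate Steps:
a = -19 (a = 49 - 68 = -19)
(-164 - 107)/(a + 227) = (-164 - 107)/(-19 + 227) = -271/208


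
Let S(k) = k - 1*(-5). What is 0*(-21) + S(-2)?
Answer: 3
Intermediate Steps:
S(k) = 5 + k (S(k) = k + 5 = 5 + k)
0*(-21) + S(-2) = 0*(-21) + (5 - 2) = 0 + 3 = 3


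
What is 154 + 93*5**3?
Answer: 11779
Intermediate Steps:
154 + 93*5**3 = 154 + 93*125 = 154 + 11625 = 11779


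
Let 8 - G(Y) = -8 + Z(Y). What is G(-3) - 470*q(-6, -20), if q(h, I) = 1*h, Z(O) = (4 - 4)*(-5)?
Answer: 2836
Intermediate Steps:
Z(O) = 0 (Z(O) = 0*(-5) = 0)
q(h, I) = h
G(Y) = 16 (G(Y) = 8 - (-8 + 0) = 8 - 1*(-8) = 8 + 8 = 16)
G(-3) - 470*q(-6, -20) = 16 - 470*(-6) = 16 + 2820 = 2836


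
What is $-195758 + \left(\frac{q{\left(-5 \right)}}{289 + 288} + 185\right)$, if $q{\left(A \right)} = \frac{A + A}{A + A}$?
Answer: $- \frac{112845620}{577} \approx -1.9557 \cdot 10^{5}$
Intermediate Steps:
$q{\left(A \right)} = 1$ ($q{\left(A \right)} = \frac{2 A}{2 A} = 2 A \frac{1}{2 A} = 1$)
$-195758 + \left(\frac{q{\left(-5 \right)}}{289 + 288} + 185\right) = -195758 + \left(\frac{1}{289 + 288} \cdot 1 + 185\right) = -195758 + \left(\frac{1}{577} \cdot 1 + 185\right) = -195758 + \left(\frac{1}{577} + 185\right) = -195758 + \frac{106746}{577} = - \frac{112845620}{577}$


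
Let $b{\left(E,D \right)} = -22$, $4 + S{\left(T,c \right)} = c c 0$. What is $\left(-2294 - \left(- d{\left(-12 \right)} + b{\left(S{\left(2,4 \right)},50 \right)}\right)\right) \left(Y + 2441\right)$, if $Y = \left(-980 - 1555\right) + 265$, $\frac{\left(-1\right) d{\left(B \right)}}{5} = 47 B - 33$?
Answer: $121923$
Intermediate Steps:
$S{\left(T,c \right)} = -4$ ($S{\left(T,c \right)} = -4 + c c 0 = -4 + c^{2} \cdot 0 = -4 + 0 = -4$)
$d{\left(B \right)} = 165 - 235 B$ ($d{\left(B \right)} = - 5 \left(47 B - 33\right) = - 5 \left(-33 + 47 B\right) = 165 - 235 B$)
$Y = -2270$ ($Y = -2535 + 265 = -2270$)
$\left(-2294 - \left(- d{\left(-12 \right)} + b{\left(S{\left(2,4 \right)},50 \right)}\right)\right) \left(Y + 2441\right) = \left(-2294 + \left(\left(165 - -2820\right) - -22\right)\right) \left(-2270 + 2441\right) = \left(-2294 + \left(\left(165 + 2820\right) + 22\right)\right) 171 = \left(-2294 + \left(2985 + 22\right)\right) 171 = \left(-2294 + 3007\right) 171 = 713 \cdot 171 = 121923$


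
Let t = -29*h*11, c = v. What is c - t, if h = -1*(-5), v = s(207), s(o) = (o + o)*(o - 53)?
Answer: 65351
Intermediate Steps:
s(o) = 2*o*(-53 + o) (s(o) = (2*o)*(-53 + o) = 2*o*(-53 + o))
v = 63756 (v = 2*207*(-53 + 207) = 2*207*154 = 63756)
c = 63756
h = 5
t = -1595 (t = -29*5*11 = -145*11 = -1595)
c - t = 63756 - 1*(-1595) = 63756 + 1595 = 65351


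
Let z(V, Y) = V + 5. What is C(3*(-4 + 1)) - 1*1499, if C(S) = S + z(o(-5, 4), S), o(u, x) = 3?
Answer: -1500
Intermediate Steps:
z(V, Y) = 5 + V
C(S) = 8 + S (C(S) = S + (5 + 3) = S + 8 = 8 + S)
C(3*(-4 + 1)) - 1*1499 = (8 + 3*(-4 + 1)) - 1*1499 = (8 + 3*(-3)) - 1499 = (8 - 9) - 1499 = -1 - 1499 = -1500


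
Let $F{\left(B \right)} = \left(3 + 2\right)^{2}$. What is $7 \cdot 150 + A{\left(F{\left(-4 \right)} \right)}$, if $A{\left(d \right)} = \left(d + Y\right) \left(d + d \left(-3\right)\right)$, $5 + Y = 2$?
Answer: $-50$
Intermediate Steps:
$Y = -3$ ($Y = -5 + 2 = -3$)
$F{\left(B \right)} = 25$ ($F{\left(B \right)} = 5^{2} = 25$)
$A{\left(d \right)} = - 2 d \left(-3 + d\right)$ ($A{\left(d \right)} = \left(d - 3\right) \left(d + d \left(-3\right)\right) = \left(-3 + d\right) \left(d - 3 d\right) = \left(-3 + d\right) \left(- 2 d\right) = - 2 d \left(-3 + d\right)$)
$7 \cdot 150 + A{\left(F{\left(-4 \right)} \right)} = 7 \cdot 150 + 2 \cdot 25 \left(3 - 25\right) = 1050 + 2 \cdot 25 \left(3 - 25\right) = 1050 + 2 \cdot 25 \left(-22\right) = 1050 - 1100 = -50$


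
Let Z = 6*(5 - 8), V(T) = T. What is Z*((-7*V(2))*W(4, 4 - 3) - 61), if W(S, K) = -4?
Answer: 90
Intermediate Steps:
Z = -18 (Z = 6*(-3) = -18)
Z*((-7*V(2))*W(4, 4 - 3) - 61) = -18*(-7*2*(-4) - 61) = -18*(-14*(-4) - 61) = -18*(56 - 61) = -18*(-5) = 90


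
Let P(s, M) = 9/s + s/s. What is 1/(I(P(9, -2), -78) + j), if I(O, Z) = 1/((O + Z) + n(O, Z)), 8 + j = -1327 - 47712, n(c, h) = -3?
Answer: -79/3874714 ≈ -2.0389e-5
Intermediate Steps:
j = -49047 (j = -8 + (-1327 - 47712) = -8 - 49039 = -49047)
P(s, M) = 1 + 9/s (P(s, M) = 9/s + 1 = 1 + 9/s)
I(O, Z) = 1/(-3 + O + Z) (I(O, Z) = 1/((O + Z) - 3) = 1/(-3 + O + Z))
1/(I(P(9, -2), -78) + j) = 1/(1/(-3 + (9 + 9)/9 - 78) - 49047) = 1/(1/(-3 + (1/9)*18 - 78) - 49047) = 1/(1/(-3 + 2 - 78) - 49047) = 1/(1/(-79) - 49047) = 1/(-1/79 - 49047) = 1/(-3874714/79) = -79/3874714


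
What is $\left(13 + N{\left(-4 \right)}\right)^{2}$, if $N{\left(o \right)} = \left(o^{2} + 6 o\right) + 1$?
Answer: $36$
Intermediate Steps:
$N{\left(o \right)} = 1 + o^{2} + 6 o$
$\left(13 + N{\left(-4 \right)}\right)^{2} = \left(13 + \left(1 + \left(-4\right)^{2} + 6 \left(-4\right)\right)\right)^{2} = \left(13 + \left(1 + 16 - 24\right)\right)^{2} = \left(13 - 7\right)^{2} = 6^{2} = 36$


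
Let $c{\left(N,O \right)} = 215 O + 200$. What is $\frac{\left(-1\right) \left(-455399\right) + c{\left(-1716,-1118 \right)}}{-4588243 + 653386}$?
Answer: $- \frac{71743}{1311619} \approx -0.054698$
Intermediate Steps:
$c{\left(N,O \right)} = 200 + 215 O$
$\frac{\left(-1\right) \left(-455399\right) + c{\left(-1716,-1118 \right)}}{-4588243 + 653386} = \frac{\left(-1\right) \left(-455399\right) + \left(200 + 215 \left(-1118\right)\right)}{-4588243 + 653386} = \frac{455399 + \left(200 - 240370\right)}{-3934857} = \left(455399 - 240170\right) \left(- \frac{1}{3934857}\right) = 215229 \left(- \frac{1}{3934857}\right) = - \frac{71743}{1311619}$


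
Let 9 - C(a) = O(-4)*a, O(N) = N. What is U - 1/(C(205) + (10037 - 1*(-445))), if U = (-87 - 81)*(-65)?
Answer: 123516119/11311 ≈ 10920.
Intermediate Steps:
C(a) = 9 + 4*a (C(a) = 9 - (-4)*a = 9 + 4*a)
U = 10920 (U = -168*(-65) = 10920)
U - 1/(C(205) + (10037 - 1*(-445))) = 10920 - 1/((9 + 4*205) + (10037 - 1*(-445))) = 10920 - 1/((9 + 820) + (10037 + 445)) = 10920 - 1/(829 + 10482) = 10920 - 1/11311 = 123516119/11311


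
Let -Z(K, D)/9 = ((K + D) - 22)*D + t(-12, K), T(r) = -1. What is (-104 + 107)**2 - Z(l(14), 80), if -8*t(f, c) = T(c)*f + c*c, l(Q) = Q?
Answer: 51615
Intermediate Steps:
t(f, c) = -c**2/8 + f/8 (t(f, c) = -(-f + c*c)/8 = -(-f + c**2)/8 = -(c**2 - f)/8 = -c**2/8 + f/8)
Z(K, D) = 27/2 + 9*K**2/8 - 9*D*(-22 + D + K) (Z(K, D) = -9*(((K + D) - 22)*D + (-K**2/8 + (1/8)*(-12))) = -9*(((D + K) - 22)*D + (-K**2/8 - 3/2)) = -9*((-22 + D + K)*D + (-3/2 - K**2/8)) = -9*(D*(-22 + D + K) + (-3/2 - K**2/8)) = -9*(-3/2 - K**2/8 + D*(-22 + D + K)) = 27/2 + 9*K**2/8 - 9*D*(-22 + D + K))
(-104 + 107)**2 - Z(l(14), 80) = (-104 + 107)**2 - (27/2 - 9*80**2 + 198*80 + (9/8)*14**2 - 9*80*14) = 3**2 - (27/2 - 9*6400 + 15840 + (9/8)*196 - 10080) = 9 - (27/2 - 57600 + 15840 + 441/2 - 10080) = 9 - 1*(-51606) = 9 + 51606 = 51615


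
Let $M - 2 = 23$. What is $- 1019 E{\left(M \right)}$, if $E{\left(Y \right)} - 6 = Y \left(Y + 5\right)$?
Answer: $-770364$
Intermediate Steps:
$M = 25$ ($M = 2 + 23 = 25$)
$E{\left(Y \right)} = 6 + Y \left(5 + Y\right)$ ($E{\left(Y \right)} = 6 + Y \left(Y + 5\right) = 6 + Y \left(5 + Y\right)$)
$- 1019 E{\left(M \right)} = - 1019 \left(6 + 25^{2} + 5 \cdot 25\right) = - 1019 \left(6 + 625 + 125\right) = \left(-1019\right) 756 = -770364$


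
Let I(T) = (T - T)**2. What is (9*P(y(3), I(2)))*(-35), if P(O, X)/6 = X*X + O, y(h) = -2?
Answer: 3780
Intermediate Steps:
I(T) = 0 (I(T) = 0**2 = 0)
P(O, X) = 6*O + 6*X**2 (P(O, X) = 6*(X*X + O) = 6*(X**2 + O) = 6*(O + X**2) = 6*O + 6*X**2)
(9*P(y(3), I(2)))*(-35) = (9*(6*(-2) + 6*0**2))*(-35) = (9*(-12 + 6*0))*(-35) = (9*(-12 + 0))*(-35) = (9*(-12))*(-35) = -108*(-35) = 3780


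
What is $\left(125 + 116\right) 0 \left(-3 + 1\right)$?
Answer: $0$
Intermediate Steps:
$\left(125 + 116\right) 0 \left(-3 + 1\right) = 241 \cdot 0 \left(-2\right) = 241 \cdot 0 = 0$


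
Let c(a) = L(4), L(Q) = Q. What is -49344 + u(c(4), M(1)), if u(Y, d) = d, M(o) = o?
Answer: -49343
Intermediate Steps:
c(a) = 4
-49344 + u(c(4), M(1)) = -49344 + 1 = -49343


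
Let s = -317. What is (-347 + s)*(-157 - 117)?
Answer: 181936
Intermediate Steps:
(-347 + s)*(-157 - 117) = (-347 - 317)*(-157 - 117) = -664*(-274) = 181936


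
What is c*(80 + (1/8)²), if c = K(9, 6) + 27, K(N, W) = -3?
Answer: 15363/8 ≈ 1920.4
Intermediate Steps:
c = 24 (c = -3 + 27 = 24)
c*(80 + (1/8)²) = 24*(80 + (1/8)²) = 24*(80 + (⅛)²) = 24*(80 + 1/64) = 24*(5121/64) = 15363/8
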